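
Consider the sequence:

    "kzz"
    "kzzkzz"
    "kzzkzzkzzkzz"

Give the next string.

kzzkzzkzzkzzkzzkzzkzzkzz

s(k+1) = s(k)·s(k) — each term doubles the last.
So the next term is two copies of kzzkzzkzzkzz.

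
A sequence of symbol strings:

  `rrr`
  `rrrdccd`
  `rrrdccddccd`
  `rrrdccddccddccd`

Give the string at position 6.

rrrdccddccddccddccddccd

The strings grow by a fixed suffix dccd each time.
From rrrdccddccddccd, 2 further steps: rrrdccddccddccd → rrrdccddccddccddccd → (answer).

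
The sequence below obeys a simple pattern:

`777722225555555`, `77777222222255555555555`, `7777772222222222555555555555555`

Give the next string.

The n-th term is n+3 7's then 3n+1 2's then 4n+3 5's (n = 1, 2, …).
Setting n = 4 gives 7, 13, 19 characters in each block.

777777722222222222225555555555555555555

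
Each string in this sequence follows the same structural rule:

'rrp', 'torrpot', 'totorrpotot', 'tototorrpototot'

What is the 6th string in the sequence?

tototototorrpototototot

Each term wraps the previous one in to on the left and ot on the right.
From tototorrpototot, 2 further steps: tototorrpototot → totototorrpotototot → (answer).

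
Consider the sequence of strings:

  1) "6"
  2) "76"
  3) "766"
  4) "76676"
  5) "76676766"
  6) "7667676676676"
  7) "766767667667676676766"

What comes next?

7667676676676766767667667676676676

This is a Fibonacci-style word recurrence s(k) = s(k−1)·s(k−2): e.g. 76·6 = 766.
So term 8 is 766767667667676676766·7667676676676.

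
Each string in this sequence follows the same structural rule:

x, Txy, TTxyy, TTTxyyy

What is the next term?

TTTTxyyyy

Every step adds T to the front and y to the end of the previous string.
One more step from TTTxyyy gives the answer.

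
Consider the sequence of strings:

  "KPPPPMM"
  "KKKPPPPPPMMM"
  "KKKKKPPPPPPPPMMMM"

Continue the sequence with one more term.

Reading off run lengths: K runs 1, 3, 5; P runs 4, 6, 8; M runs 2, 3, 4 — each is linear in n (n = 1, 2, …).
Setting n = 4 gives 7, 10, 5 characters in each block.

KKKKKKKPPPPPPPPPPMMMMM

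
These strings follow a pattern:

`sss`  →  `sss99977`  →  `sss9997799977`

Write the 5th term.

Each term is the previous one with 99977 appended.
From sss9997799977, 2 further steps: sss9997799977 → sss999779997799977 → (answer).

sss99977999779997799977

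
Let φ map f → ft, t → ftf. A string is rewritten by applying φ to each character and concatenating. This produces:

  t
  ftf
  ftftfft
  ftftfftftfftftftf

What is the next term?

Applying the rule to each of the 17 symbols of ftftfftftfftftftf gives the pieces ft ftf ft ftf ft ft ftf ft ftf ft ft ftf ft ftf ft ftf ft, which concatenate to the answer.

ftftfftftfftftftfftftfftftftfftftfftftfft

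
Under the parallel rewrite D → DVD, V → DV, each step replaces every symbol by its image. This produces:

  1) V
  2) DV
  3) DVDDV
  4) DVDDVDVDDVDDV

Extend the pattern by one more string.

Applying the rule to each of the 13 symbols of DVDDVDVDDVDDV gives the pieces DVD DV DVD DVD DV DVD DV DVD DVD DV DVD DVD DV, which concatenate to the answer.

DVDDVDVDDVDDVDVDDVDVDDVDDVDVDDVDDV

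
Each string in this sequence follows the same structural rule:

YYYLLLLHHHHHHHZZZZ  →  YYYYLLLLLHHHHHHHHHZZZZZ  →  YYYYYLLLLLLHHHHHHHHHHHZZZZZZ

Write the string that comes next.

YYYYYYLLLLLLLHHHHHHHHHHHHHZZZZZZZ

Each string has the form Y^{n} L^{n+1} H^{2n+1} Z^{n+1}, where the shown terms are n = 3, 4, 5.
At n = 6 the blocks have lengths 6, 7, 13, 7.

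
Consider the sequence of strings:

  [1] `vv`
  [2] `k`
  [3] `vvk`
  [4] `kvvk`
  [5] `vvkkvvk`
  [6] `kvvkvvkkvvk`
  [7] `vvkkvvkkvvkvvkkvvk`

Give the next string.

Each term (from the third on) is the two preceding terms concatenated in order: term 3 = vv·k = vvk.
So term 8 is kvvkvvkkvvk·vvkkvvkkvvkvvkkvvk.

kvvkvvkkvvkvvkkvvkkvvkvvkkvvk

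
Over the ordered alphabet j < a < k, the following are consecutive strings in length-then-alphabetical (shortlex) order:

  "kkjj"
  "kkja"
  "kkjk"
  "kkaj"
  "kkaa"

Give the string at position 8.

kkka

Stepping forward 3 times from kkaa: kkaa → kkak → kkkj, then the target.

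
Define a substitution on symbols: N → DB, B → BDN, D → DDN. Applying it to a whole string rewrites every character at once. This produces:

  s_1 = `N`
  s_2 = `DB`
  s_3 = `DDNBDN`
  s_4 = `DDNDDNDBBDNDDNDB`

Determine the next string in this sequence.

DDNDDNDBDDNDDNDBDDNBDNBDNDDNDBDDNDDNDBDDNBDN

Applying the rule to each of the 16 symbols of DDNDDNDBBDNDDNDB gives the pieces DDN DDN DB DDN DDN DB DDN BDN BDN DDN DB DDN DDN DB DDN BDN, which concatenate to the answer.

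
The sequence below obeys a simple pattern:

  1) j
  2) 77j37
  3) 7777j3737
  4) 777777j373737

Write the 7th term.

777777777777j373737373737

s(k+1) = 77·s(k)·37, so each term gains 77 as a prefix and 37 as a suffix.
From 777777j373737, 3 further steps: 777777j373737 → 77777777j37373737 → 7777777777j3737373737 → (answer).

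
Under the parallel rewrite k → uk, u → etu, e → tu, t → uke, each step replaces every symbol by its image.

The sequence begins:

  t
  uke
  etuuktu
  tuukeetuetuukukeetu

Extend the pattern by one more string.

φ(tuukeetuetuukukeetu) expands symbol-by-symbol to uke etu etu uk tu tu uke etu tu uke etu etu uk etu uk tu tu uke etu; joining the 19 pieces gives the next term.

ukeetuetuuktutuukeetutuukeetuetuuketuuktutuukeetu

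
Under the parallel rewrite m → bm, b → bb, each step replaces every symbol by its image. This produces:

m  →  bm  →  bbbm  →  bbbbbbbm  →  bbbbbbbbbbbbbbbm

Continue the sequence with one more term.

Rewriting the 16 symbols of bbbbbbbbbbbbbbbm one by one yields bb bb bb bb bb bb bb bb bb bb bb bb bb bb bb bm; concatenated:

bbbbbbbbbbbbbbbbbbbbbbbbbbbbbbbm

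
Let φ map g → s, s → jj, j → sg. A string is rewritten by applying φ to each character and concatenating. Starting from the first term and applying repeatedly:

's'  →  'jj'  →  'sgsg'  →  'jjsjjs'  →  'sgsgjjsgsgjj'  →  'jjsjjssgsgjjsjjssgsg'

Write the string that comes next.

Rewriting the 20 symbols of jjsjjssgsgjjsjjssgsg one by one yields sg sg jj sg sg jj jj s jj s sg sg jj sg sg jj jj s jj s; concatenated:

sgsgjjsgsgjjjjsjjssgsgjjsgsgjjjjsjjs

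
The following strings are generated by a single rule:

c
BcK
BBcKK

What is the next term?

Each term wraps the previous one in B on the left and K on the right.
Applying this once more to BBcKK:

BBBcKKK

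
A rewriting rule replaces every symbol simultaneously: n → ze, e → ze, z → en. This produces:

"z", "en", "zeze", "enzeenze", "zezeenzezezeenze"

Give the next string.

enzeenzezezeenzeenzeenzezezeenze

φ(zezeenzezezeenze) expands symbol-by-symbol to en ze en ze ze ze en ze en ze en ze ze ze en ze; joining the 16 pieces gives the next term.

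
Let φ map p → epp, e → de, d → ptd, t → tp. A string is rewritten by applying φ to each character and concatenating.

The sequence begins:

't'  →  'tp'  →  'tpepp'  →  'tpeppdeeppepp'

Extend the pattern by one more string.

tpeppdeeppeppptddedeeppeppdeeppepp

Replace each of the 13 characters of tpeppdeeppepp in place — tp epp de epp epp ptd de de epp epp de epp epp — and concatenate.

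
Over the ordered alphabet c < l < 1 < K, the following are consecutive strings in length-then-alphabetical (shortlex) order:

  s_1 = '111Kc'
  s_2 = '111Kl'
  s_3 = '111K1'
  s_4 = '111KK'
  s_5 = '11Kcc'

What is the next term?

11Kcl

The successor of 11Kcc increments the rightmost position that isn't already K and resets every position after it to c.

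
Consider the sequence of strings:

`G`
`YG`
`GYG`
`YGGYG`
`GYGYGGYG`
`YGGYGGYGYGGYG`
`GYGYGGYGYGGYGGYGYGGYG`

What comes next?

YGGYGGYGYGGYGGYGYGGYGYGGYGGYGYGGYG

Each term (from the third on) is the two preceding terms concatenated in order: term 3 = G·YG = GYG.
The next term joins YGGYGGYGYGGYG and GYGYGGYGYGGYGGYGYGGYG.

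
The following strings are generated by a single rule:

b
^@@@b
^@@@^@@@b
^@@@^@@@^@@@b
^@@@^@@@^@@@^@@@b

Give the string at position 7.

Each term is the previous one with ^@@@ prepended.
From ^@@@^@@@^@@@^@@@b, 2 further steps: ^@@@^@@@^@@@^@@@b → ^@@@^@@@^@@@^@@@^@@@b → (answer).

^@@@^@@@^@@@^@@@^@@@^@@@b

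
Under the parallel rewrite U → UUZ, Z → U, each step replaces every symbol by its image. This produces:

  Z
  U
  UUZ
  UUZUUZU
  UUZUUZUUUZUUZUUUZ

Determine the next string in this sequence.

Rewriting the 17 symbols of UUZUUZUUUZUUZUUUZ one by one yields UUZ UUZ U UUZ UUZ U UUZ UUZ UUZ U UUZ UUZ U UUZ UUZ UUZ U; concatenated:

UUZUUZUUUZUUZUUUZUUZUUZUUUZUUZUUUZUUZUUZU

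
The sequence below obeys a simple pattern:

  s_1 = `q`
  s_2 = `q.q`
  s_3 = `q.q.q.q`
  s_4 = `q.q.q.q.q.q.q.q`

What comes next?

q.q.q.q.q.q.q.q.q.q.q.q.q.q.q.q

s(k+1) = s(k)·.·s(k) — each term doubles the last with '.' between the halves.
So the next term is two copies of q.q.q.q.q.q.q.q with '.' between the halves.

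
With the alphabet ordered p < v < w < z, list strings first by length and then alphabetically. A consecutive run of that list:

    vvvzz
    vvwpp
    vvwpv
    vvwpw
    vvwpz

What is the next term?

Treat vvwpz as a base-4 numeral over the given alphabet and add one, carrying through any trailing z's.

vvwvp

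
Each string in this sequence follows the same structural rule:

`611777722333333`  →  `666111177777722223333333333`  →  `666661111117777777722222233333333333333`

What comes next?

The n-th term is 2n-1 6's then 2n 1's then 2n+2 7's then 2n 2's then 4n+2 3's (n = 1, 2, …).
At n = 4 the blocks have lengths 7, 8, 10, 8, 18.

666666611111111777777777722222222333333333333333333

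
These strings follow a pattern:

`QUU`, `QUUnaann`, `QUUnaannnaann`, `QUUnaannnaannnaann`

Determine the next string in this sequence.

The strings grow by a fixed suffix naann each time.
Applying this once more to QUUnaannnaannnaann:

QUUnaannnaannnaannnaann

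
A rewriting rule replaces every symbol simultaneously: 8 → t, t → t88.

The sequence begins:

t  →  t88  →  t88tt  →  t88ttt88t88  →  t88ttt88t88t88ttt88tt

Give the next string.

φ(t88ttt88t88t88ttt88tt) expands symbol-by-symbol to t88 t t t88 t88 t88 t t t88 t t t88 t t t88 t88 t88 t t t88 t88; joining the 21 pieces gives the next term.

t88ttt88t88t88ttt88ttt88ttt88t88t88ttt88t88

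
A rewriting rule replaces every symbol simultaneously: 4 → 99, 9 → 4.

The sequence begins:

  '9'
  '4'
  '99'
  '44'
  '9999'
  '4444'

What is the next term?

99999999

Apply φ to 4444 symbol by symbol: 4→99, 4→99, 4→99, 4→99; joined: 99 99 99 99.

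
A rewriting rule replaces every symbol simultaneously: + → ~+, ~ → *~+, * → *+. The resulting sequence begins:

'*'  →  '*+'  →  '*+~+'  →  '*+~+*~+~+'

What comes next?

Apply φ to *+~+*~+~+ symbol by symbol: *→*+, +→~+, ~→*~+, +→~+, *→*+, ~→*~+, +→~+, ~→*~+, +→~+; joined: *+ ~+ *~+ ~+ *+ *~+ ~+ *~+ ~+.

*+~+*~+~+*+*~+~+*~+~+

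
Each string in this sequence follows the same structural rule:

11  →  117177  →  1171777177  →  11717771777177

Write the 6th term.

1171777177717771777177

Every step adds 7177 to the end: s(k+1) = s(k)·7177.
From 11717771777177, 2 further steps: 11717771777177 → 117177717771777177 → (answer).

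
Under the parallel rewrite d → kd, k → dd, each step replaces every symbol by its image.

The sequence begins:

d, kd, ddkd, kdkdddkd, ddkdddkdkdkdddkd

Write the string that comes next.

Replace each of the 16 characters of ddkdddkdkdkdddkd in place — kd kd dd kd kd kd dd kd dd kd dd kd kd kd dd kd — and concatenate.

kdkdddkdkdkdddkdddkdddkdkdkdddkd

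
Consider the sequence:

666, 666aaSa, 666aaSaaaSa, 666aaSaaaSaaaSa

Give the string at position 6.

The strings grow by a fixed suffix aaSa each time.
From 666aaSaaaSaaaSa, 2 further steps: 666aaSaaaSaaaSa → 666aaSaaaSaaaSaaaSa → (answer).

666aaSaaaSaaaSaaaSaaaSa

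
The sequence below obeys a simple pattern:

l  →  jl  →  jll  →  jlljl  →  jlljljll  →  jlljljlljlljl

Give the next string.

jlljljlljlljljlljljll

Each term (from the third on) is the previous term followed by the one before it: term 3 = jl·l = jll.
The next term joins jlljljlljlljl and jlljljll.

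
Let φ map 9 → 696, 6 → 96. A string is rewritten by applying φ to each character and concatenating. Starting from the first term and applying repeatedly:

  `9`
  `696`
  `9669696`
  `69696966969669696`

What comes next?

φ(69696966969669696) expands symbol-by-symbol to 96 696 96 696 96 696 96 96 696 96 696 96 96 696 96 696 96; joining the 17 pieces gives the next term.

96696966969669696966969669696966969669696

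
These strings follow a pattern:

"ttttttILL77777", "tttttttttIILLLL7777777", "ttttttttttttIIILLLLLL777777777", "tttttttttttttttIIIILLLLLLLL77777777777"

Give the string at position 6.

tttttttttttttttttttttIIIIIILLLLLLLLLLLL777777777777777

Reading off run lengths: t runs 6, 9, 12, 15; I runs 1, 2, 3, 4; L runs 2, 4, 6, 8; 7 runs 5, 7, 9, 11 — each is linear in n, where the shown terms are n = 2, 3, 4, 5.
Setting n = 7 gives 21, 6, 12, 15 characters in each block.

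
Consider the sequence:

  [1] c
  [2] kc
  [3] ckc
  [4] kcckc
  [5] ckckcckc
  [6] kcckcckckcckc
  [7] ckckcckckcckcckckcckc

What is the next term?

kcckcckckcckcckckcckckcckcckckcckc

From term 3 onward, concatenate the second-to-last term with the last: c·kc = ckc, kc·ckc = kcckc, …
The next term joins kcckcckckcckc and ckckcckckcckcckckcckc.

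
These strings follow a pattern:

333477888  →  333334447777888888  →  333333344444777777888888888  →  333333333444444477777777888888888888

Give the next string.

333333333334444444447777777777888888888888888

Term n consists of 2n+1 3's, followed by 2n-1 4's, followed by 2n 7's, followed by 3n 8's (n = 1, 2, …).
At n = 5 the blocks have lengths 11, 9, 10, 15.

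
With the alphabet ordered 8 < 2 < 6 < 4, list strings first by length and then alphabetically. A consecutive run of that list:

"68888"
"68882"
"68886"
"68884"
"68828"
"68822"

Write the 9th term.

Continuing the enumeration 3 steps past 68822: 68822 → 68826 → 68824 → (answer).

68868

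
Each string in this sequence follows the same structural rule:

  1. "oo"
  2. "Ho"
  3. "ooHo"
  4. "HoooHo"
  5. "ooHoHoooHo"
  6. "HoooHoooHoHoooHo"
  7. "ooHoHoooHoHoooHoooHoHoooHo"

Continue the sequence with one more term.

HoooHoooHoHoooHoooHoHoooHoHoooHoooHoHoooHo

Each term (from the third on) is the two preceding terms concatenated in order: term 3 = oo·Ho = ooHo.
So term 8 is HoooHoooHoHoooHo·ooHoHoooHoHoooHoooHoHoooHo.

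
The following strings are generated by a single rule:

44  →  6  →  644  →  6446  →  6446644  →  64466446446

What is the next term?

644664464466446644

This is a Fibonacci-style word recurrence s(k) = s(k−1)·s(k−2): e.g. 6·44 = 644.
Continuing: 64466446446 · 6446644 gives term 7.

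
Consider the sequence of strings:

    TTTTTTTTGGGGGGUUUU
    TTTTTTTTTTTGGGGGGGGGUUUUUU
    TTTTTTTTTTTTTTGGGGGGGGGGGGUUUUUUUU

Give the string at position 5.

Reading off run lengths: T runs 8, 11, 14; G runs 6, 9, 12; U runs 4, 6, 8 — each is linear in n, where the shown terms are n = 2, 3, 4.
At n = 6 the blocks have lengths 20, 18, 12.

TTTTTTTTTTTTTTTTTTTTGGGGGGGGGGGGGGGGGGUUUUUUUUUUUU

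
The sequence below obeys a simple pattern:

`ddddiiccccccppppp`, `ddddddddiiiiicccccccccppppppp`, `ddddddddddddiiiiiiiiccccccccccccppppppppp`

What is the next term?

Term n consists of 4n d's, followed by 3n-1 i's, followed by 3n+3 c's, followed by 2n+3 p's (n = 1, 2, …).
Setting n = 4 gives 16, 11, 15, 11 characters in each block.

ddddddddddddddddiiiiiiiiiiicccccccccccccccppppppppppp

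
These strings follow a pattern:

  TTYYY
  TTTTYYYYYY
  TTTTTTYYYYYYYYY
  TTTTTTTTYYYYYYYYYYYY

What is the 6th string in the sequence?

TTTTTTTTTTTTYYYYYYYYYYYYYYYYYY

Each string has the form T^{2n} Y^{3n} (n = 1, 2, …).
Setting n = 6 gives 12, 18 characters in each block.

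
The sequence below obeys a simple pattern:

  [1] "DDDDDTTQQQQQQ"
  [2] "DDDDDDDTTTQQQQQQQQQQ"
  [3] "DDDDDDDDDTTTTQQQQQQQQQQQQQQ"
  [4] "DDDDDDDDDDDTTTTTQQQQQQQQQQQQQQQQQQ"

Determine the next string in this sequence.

DDDDDDDDDDDDDTTTTTTQQQQQQQQQQQQQQQQQQQQQQ

Each string has the form D^{2n+3} T^{n+1} Q^{4n+2} (n = 1, 2, …).
At n = 5 the blocks have lengths 13, 6, 22.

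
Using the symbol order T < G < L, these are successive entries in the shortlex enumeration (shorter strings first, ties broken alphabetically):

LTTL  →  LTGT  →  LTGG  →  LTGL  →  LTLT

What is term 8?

Continuing the enumeration 3 steps past LTLT: LTLT → LTLG → LTLL → (answer).

LGTT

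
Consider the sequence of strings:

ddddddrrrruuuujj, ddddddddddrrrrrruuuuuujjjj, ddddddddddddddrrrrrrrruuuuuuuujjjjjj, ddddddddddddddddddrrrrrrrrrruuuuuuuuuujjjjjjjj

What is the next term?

ddddddddddddddddddddddrrrrrrrrrrrruuuuuuuuuuuujjjjjjjjjj

Each string has the form d^{4n-2} r^{2n} u^{2n} j^{2n-2}, where the shown terms are n = 2, 3, 4, 5.
At n = 6 the blocks have lengths 22, 12, 12, 10.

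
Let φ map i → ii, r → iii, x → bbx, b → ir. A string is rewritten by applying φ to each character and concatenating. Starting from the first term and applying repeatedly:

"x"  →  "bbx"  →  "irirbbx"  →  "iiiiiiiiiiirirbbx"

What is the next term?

Replace each of the 17 characters of iiiiiiiiiiirirbbx in place — ii ii ii ii ii ii ii ii ii ii ii iii ii iii ir ir bbx — and concatenate.

iiiiiiiiiiiiiiiiiiiiiiiiiiiiiiirirbbx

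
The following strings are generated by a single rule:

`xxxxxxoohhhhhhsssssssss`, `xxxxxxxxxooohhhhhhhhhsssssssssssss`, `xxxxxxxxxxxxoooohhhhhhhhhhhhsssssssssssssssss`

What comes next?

Each string has the form x^{3n} o^{n} h^{3n} s^{4n+1}, where the shown terms are n = 2, 3, 4.
For the next term, n = 5, so the run lengths are 15, 5, 15, 21.

xxxxxxxxxxxxxxxooooohhhhhhhhhhhhhhhsssssssssssssssssssss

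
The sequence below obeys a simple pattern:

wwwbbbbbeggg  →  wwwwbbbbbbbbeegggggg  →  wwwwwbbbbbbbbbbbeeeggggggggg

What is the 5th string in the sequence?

wwwwwwwbbbbbbbbbbbbbbbbbeeeeeggggggggggggggg

The n-th term is n+2 w's then 3n+2 b's then n e's then 3n g's (n = 1, 2, …).
At n = 5 the blocks have lengths 7, 17, 5, 15.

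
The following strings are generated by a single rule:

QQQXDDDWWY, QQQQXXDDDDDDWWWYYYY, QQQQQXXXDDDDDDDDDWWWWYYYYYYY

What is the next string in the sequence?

The n-th term is n+2 Q's then n X's then 3n D's then n+1 W's then 3n-2 Y's (n = 1, 2, …).
At n = 4 the blocks have lengths 6, 4, 12, 5, 10.

QQQQQQXXXXDDDDDDDDDDDDWWWWWYYYYYYYYYY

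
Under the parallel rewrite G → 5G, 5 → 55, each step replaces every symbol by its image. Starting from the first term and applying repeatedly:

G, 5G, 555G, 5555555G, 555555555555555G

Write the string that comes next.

5555555555555555555555555555555G

Replace each of the 16 characters of 555555555555555G in place — 55 55 55 55 55 55 55 55 55 55 55 55 55 55 55 5G — and concatenate.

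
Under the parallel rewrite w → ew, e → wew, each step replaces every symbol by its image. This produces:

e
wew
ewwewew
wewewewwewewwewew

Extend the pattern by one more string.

Rewriting the 17 symbols of wewewewwewewwewew one by one yields ew wew ew wew ew wew ew ew wew ew wew ew ew wew ew wew ew; concatenated:

ewwewewwewewwewewewwewewwewewewwewewwewew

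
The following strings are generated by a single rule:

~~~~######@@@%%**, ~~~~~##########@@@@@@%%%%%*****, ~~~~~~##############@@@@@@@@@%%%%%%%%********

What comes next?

~~~~~~~##################@@@@@@@@@@@@%%%%%%%%%%%***********

Reading off run lengths: ~ runs 4, 5, 6; # runs 6, 10, 14; @ runs 3, 6, 9; % runs 2, 5, 8; * runs 2, 5, 8 — each is linear in n (n = 1, 2, …).
Setting n = 4 gives 7, 18, 12, 11, 11 characters in each block.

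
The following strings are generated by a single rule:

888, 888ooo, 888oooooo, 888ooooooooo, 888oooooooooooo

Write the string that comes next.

Each term is the previous one with ooo appended.
Applying this once more to 888oooooooooooo:

888ooooooooooooooo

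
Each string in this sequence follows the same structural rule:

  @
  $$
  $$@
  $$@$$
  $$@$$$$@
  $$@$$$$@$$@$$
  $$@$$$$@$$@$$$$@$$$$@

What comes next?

$$@$$$$@$$@$$$$@$$$$@$$@$$$$@$$@$$

This is a Fibonacci-style word recurrence s(k) = s(k−1)·s(k−2): e.g. $$·@ = $$@.
So term 8 is $$@$$$$@$$@$$$$@$$$$@·$$@$$$$@$$@$$.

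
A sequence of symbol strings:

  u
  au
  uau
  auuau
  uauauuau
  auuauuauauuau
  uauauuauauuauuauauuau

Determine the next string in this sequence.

auuauuauauuauuauauuauauuauuauauuau

Each term (from the third on) is the two preceding terms concatenated in order: term 3 = u·au = uau.
Continuing: auuauuauauuau · uauauuauauuauuauauuau gives term 8.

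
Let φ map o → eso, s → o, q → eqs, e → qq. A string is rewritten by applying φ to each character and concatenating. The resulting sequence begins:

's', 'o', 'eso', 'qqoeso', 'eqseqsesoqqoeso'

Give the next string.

qqeqsoqqeqsoqqoesoeqseqsesoqqoeso

Replace each of the 15 characters of eqseqsesoqqoeso in place — qq eqs o qq eqs o qq o eso eqs eqs eso qq o eso — and concatenate.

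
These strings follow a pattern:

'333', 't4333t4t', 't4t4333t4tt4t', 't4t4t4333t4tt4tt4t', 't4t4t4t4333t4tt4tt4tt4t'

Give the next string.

Each term wraps the previous one in t4 on the left and t4t on the right.
One more step from t4t4t4t4333t4tt4tt4tt4t gives the answer.

t4t4t4t4t4333t4tt4tt4tt4tt4t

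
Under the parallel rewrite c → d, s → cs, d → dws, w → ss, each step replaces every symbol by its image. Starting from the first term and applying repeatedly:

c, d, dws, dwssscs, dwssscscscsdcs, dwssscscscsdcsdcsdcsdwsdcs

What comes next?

Applying the rule to each of the 26 symbols of dwssscscscsdcsdcsdcsdwsdcs gives the pieces dws ss cs cs cs d cs d cs d cs dws d cs dws d cs dws d cs dws ss cs dws d cs, which concatenate to the answer.

dwssscscscsdcsdcsdcsdwsdcsdwsdcsdwsdcsdwssscsdwsdcs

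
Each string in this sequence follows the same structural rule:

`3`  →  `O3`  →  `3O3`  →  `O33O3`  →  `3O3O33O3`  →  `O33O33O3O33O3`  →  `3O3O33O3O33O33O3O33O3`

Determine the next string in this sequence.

O33O33O3O33O33O3O33O3O33O33O3O33O3

This is a Fibonacci-style word recurrence s(k) = s(k−2)·s(k−1): e.g. 3·O3 = 3O3.
So term 8 is O33O33O3O33O3·3O3O33O3O33O33O3O33O3.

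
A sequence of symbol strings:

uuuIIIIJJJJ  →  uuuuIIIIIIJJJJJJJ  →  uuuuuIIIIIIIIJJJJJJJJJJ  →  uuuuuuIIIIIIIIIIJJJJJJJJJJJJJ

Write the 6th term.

Reading off run lengths: u runs 3, 4, 5, 6; I runs 4, 6, 8, 10; J runs 4, 7, 10, 13 — each is linear in n (n = 1, 2, …).
At n = 6 the blocks have lengths 8, 14, 19.

uuuuuuuuIIIIIIIIIIIIIIJJJJJJJJJJJJJJJJJJJ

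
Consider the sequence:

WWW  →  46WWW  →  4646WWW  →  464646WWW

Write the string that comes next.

The strings grow by a fixed prefix 46 each time.
One more step from 464646WWW gives the answer.

46464646WWW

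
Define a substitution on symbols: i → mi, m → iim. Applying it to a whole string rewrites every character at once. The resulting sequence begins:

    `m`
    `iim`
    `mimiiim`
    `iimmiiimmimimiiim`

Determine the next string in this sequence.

φ(iimmiiimmimimiiim) expands symbol-by-symbol to mi mi iim iim mi mi mi iim iim mi iim mi iim mi mi mi iim; joining the 17 pieces gives the next term.

mimiiimiimmimimiiimiimmiiimmiiimmimimiiim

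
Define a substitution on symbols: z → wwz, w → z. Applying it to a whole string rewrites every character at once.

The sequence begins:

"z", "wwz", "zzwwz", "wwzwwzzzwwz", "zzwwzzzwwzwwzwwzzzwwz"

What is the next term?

Rewriting the 21 symbols of zzwwzzzwwzwwzwwzzzwwz one by one yields wwz wwz z z wwz wwz wwz z z wwz z z wwz z z wwz wwz wwz z z wwz; concatenated:

wwzwwzzzwwzwwzwwzzzwwzzzwwzzzwwzwwzwwzzzwwz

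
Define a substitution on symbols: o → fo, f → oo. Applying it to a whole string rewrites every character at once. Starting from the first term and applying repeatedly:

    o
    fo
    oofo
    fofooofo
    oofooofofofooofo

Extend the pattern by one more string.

Rewriting the 16 symbols of oofooofofofooofo one by one yields fo fo oo fo fo fo oo fo oo fo oo fo fo fo oo fo; concatenated:

fofooofofofooofooofooofofofooofo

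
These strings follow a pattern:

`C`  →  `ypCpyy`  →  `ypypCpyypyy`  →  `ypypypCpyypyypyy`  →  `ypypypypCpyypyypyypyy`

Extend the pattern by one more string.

Every step adds yp to the front and pyy to the end of the previous string.
So the next term is yp·ypypypypCpyypyypyypyy·pyy.

ypypypypypCpyypyypyypyypyy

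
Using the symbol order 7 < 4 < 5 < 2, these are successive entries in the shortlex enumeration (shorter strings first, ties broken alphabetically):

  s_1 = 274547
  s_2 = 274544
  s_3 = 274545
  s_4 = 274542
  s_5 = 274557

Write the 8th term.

274552

Continuing the enumeration 3 steps past 274557: 274557 → 274554 → 274555 → (answer).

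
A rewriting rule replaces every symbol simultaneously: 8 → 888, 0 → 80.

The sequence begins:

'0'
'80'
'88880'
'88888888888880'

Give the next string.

Rewriting the 14 symbols of 88888888888880 one by one yields 888 888 888 888 888 888 888 888 888 888 888 888 888 80; concatenated:

88888888888888888888888888888888888888880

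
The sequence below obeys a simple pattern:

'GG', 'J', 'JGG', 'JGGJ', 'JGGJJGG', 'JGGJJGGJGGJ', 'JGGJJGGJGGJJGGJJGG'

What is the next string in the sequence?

JGGJJGGJGGJJGGJJGGJGGJJGGJGGJ

From term 3 onward, concatenate the last term with the second-to-last: J·GG = JGG, JGG·J = JGGJ, …
Continuing: JGGJJGGJGGJJGGJJGG · JGGJJGGJGGJ gives term 8.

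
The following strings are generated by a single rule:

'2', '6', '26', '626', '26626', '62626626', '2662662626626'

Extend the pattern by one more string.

This is a Fibonacci-style word recurrence s(k) = s(k−2)·s(k−1): e.g. 2·6 = 26.
The next term joins 62626626 and 2662662626626.

626266262662662626626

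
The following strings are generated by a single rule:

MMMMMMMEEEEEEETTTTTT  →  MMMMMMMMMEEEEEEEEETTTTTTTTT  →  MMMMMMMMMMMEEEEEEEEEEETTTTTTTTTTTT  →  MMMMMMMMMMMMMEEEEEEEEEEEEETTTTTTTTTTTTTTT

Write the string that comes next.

MMMMMMMMMMMMMMMEEEEEEEEEEEEEEETTTTTTTTTTTTTTTTTT

Term n consists of 2n+3 M's, followed by 2n+3 E's, followed by 3n T's, where the shown terms are n = 2, 3, 4, 5.
For the next term, n = 6, so the run lengths are 15, 15, 18.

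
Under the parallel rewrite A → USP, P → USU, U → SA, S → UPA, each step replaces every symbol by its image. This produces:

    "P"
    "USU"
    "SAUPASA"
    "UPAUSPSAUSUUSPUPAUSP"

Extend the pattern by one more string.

SAUSUUSPSAUPAUSUUPAUSPSAUPASASAUPAUSUSAUSUUSPSAUPAUSU

Replace each of the 20 characters of UPAUSPSAUSUUSPUPAUSP in place — SA USU USP SA UPA USU UPA USP SA UPA SA SA UPA USU SA USU USP SA UPA USU — and concatenate.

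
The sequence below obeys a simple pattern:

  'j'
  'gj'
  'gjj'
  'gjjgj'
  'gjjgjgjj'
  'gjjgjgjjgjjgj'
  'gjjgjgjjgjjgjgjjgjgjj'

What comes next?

gjjgjgjjgjjgjgjjgjgjjgjjgjgjjgjjgj

This is a Fibonacci-style word recurrence s(k) = s(k−1)·s(k−2): e.g. gj·j = gjj.
The next term joins gjjgjgjjgjjgjgjjgjgjj and gjjgjgjjgjjgj.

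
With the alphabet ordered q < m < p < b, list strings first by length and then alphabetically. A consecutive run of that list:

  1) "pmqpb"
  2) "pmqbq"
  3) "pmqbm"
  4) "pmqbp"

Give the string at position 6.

pmmqq

Continuing the enumeration 2 steps past pmqbp: pmqbp → pmqbb → (answer).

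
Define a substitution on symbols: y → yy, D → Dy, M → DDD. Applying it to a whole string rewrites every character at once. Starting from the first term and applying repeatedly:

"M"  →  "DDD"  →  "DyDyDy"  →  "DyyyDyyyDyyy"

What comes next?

Apply φ to DyyyDyyyDyyy symbol by symbol: D→Dy, y→yy, y→yy, y→yy, D→Dy, y→yy, y→yy, y→yy, D→Dy, y→yy, y→yy, y→yy; joined: Dy yy yy yy Dy yy yy yy Dy yy yy yy.

DyyyyyyyDyyyyyyyDyyyyyyy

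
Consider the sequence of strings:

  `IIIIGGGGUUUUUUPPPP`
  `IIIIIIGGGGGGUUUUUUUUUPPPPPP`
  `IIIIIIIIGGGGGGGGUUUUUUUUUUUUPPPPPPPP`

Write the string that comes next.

Reading off run lengths: I runs 4, 6, 8; G runs 4, 6, 8; U runs 6, 9, 12; P runs 4, 6, 8 — each is linear in n, where the shown terms are n = 2, 3, 4.
Setting n = 5 gives 10, 10, 15, 10 characters in each block.

IIIIIIIIIIGGGGGGGGGGUUUUUUUUUUUUUUUPPPPPPPPPP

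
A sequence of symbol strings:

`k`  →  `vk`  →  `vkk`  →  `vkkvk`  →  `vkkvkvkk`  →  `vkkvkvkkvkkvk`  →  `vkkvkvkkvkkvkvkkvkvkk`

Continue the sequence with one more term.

vkkvkvkkvkkvkvkkvkvkkvkkvkvkkvkkvk

This is a Fibonacci-style word recurrence s(k) = s(k−1)·s(k−2): e.g. vk·k = vkk.
So term 8 is vkkvkvkkvkkvkvkkvkvkk·vkkvkvkkvkkvk.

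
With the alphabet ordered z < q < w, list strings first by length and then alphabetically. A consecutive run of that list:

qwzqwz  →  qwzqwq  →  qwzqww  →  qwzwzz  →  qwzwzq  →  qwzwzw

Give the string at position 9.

qwzwqw

Stepping forward 3 times from qwzwzw: qwzwzw → qwzwqz → qwzwqq, then the target.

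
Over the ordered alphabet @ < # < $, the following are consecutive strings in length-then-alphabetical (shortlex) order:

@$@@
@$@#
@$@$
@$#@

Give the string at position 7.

@$$@

Advancing 3 positions from @$#@ through @$#@ → @$## → @$#$ reaches term 7.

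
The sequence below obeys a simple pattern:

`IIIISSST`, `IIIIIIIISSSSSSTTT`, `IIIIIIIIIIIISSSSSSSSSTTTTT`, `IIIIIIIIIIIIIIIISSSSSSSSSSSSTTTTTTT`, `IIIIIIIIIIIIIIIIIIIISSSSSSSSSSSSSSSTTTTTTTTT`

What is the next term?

Reading off run lengths: I runs 4, 8, 12, 16, 20; S runs 3, 6, 9, 12, 15; T runs 1, 3, 5, 7, 9 — each is linear in n (n = 1, 2, …).
At n = 6 the blocks have lengths 24, 18, 11.

IIIIIIIIIIIIIIIIIIIIIIIISSSSSSSSSSSSSSSSSSTTTTTTTTTTT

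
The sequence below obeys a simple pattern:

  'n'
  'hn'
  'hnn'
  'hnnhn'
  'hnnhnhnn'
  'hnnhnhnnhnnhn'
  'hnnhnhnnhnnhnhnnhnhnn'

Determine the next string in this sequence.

From term 3 onward, concatenate the last term with the second-to-last: hn·n = hnn, hnn·hn = hnnhn, …
So term 8 is hnnhnhnnhnnhnhnnhnhnn·hnnhnhnnhnnhn.

hnnhnhnnhnnhnhnnhnhnnhnnhnhnnhnnhn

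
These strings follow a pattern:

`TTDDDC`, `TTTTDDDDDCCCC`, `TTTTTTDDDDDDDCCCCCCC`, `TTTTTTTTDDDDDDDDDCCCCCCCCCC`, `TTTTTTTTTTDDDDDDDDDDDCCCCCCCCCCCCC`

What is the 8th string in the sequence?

Each string has the form T^{2n} D^{2n+1} C^{3n-2} (n = 1, 2, …).
Setting n = 8 gives 16, 17, 22 characters in each block.

TTTTTTTTTTTTTTTTDDDDDDDDDDDDDDDDDCCCCCCCCCCCCCCCCCCCCCC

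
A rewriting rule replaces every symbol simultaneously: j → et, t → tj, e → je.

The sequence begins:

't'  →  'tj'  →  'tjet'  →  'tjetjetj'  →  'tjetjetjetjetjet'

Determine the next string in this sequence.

tjetjetjetjetjetjetjetjetjetjetj

Applying the rule to each of the 16 symbols of tjetjetjetjetjet gives the pieces tj et je tj et je tj et je tj et je tj et je tj, which concatenate to the answer.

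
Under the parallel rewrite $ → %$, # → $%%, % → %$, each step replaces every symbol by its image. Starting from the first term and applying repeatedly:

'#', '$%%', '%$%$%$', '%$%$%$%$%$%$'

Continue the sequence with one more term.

Apply φ to %$%$%$%$%$%$ symbol by symbol: %→%$, $→%$, %→%$, $→%$, %→%$, $→%$, %→%$, $→%$, %→%$, $→%$, %→%$, $→%$; joined: %$ %$ %$ %$ %$ %$ %$ %$ %$ %$ %$ %$.

%$%$%$%$%$%$%$%$%$%$%$%$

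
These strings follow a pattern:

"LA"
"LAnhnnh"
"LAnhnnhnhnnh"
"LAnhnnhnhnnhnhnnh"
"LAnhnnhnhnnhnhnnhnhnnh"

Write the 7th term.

Each term is the previous one with nhnnh appended.
From LAnhnnhnhnnhnhnnhnhnnh, 2 further steps: LAnhnnhnhnnhnhnnhnhnnh → LAnhnnhnhnnhnhnnhnhnnhnhnnh → (answer).

LAnhnnhnhnnhnhnnhnhnnhnhnnhnhnnh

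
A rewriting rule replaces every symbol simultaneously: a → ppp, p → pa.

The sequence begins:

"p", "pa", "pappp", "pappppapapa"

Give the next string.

Apply φ to pappppapapa symbol by symbol: p→pa, a→ppp, p→pa, p→pa, p→pa, p→pa, a→ppp, p→pa, a→ppp, p→pa, a→ppp; joined: pa ppp pa pa pa pa ppp pa ppp pa ppp.

pappppapapapappppappppappp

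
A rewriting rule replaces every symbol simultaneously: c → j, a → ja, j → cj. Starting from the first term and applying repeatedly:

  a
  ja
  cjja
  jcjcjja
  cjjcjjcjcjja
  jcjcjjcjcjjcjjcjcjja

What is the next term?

Applying the rule to each of the 20 symbols of jcjcjjcjcjjcjjcjcjja gives the pieces cj j cj j cj cj j cj j cj cj j cj cj j cj j cj cj ja, which concatenate to the answer.

cjjcjjcjcjjcjjcjcjjcjcjjcjjcjcjja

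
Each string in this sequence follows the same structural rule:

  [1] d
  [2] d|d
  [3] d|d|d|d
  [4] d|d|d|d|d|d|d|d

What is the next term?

s(k+1) = s(k)·|·s(k) — each term doubles the last with '|' between the halves.
Doubling d|d|d|d|d|d|d|d with '|' between the halves:

d|d|d|d|d|d|d|d|d|d|d|d|d|d|d|d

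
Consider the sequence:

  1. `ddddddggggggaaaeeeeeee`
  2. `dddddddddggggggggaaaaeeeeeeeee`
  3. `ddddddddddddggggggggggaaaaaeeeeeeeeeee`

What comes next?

Each string has the form d^{3n} g^{2n+2} a^{n+1} e^{2n+3}, where the shown terms are n = 2, 3, 4.
Setting n = 5 gives 15, 12, 6, 13 characters in each block.

dddddddddddddddggggggggggggaaaaaaeeeeeeeeeeeee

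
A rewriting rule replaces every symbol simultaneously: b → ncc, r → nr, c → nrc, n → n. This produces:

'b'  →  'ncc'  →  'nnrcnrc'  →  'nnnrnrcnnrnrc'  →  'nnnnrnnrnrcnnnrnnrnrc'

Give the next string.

nnnnnrnnnrnnrnrcnnnnrnnnrnnrnrc

Applying the rule to each of the 21 symbols of nnnnrnnrnrcnnnrnnrnrc gives the pieces n n n n nr n n nr n nr nrc n n n nr n n nr n nr nrc, which concatenate to the answer.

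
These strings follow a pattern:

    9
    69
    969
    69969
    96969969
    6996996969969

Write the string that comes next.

From term 3 onward, concatenate the second-to-last term with the last: 9·69 = 969, 69·969 = 69969, …
The next term joins 96969969 and 6996996969969.

969699696996996969969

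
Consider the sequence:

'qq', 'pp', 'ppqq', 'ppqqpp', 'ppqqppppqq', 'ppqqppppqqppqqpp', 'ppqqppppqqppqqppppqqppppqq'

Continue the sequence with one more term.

From term 3 onward, concatenate the last term with the second-to-last: pp·qq = ppqq, ppqq·pp = ppqqpp, …
So term 8 is ppqqppppqqppqqppppqqppppqq·ppqqppppqqppqqpp.

ppqqppppqqppqqppppqqppppqqppqqppppqqppqqpp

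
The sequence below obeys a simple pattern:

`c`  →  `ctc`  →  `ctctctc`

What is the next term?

ctctctctctctctc

Each string is two copies of the previous one joined by 't'.
So the next term is two copies of ctctctc with 't' between the halves.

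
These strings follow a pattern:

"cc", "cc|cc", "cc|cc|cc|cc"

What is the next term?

Each string is two copies of the previous one joined by '|'.
Doubling cc|cc|cc|cc with '|' between the halves:

cc|cc|cc|cc|cc|cc|cc|cc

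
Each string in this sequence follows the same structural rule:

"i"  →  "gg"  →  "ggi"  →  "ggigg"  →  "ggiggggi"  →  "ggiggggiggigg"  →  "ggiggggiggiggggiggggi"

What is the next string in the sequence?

ggiggggiggiggggiggggiggiggggiggigg

Each term (from the third on) is the previous term followed by the one before it: term 3 = gg·i = ggi.
So term 8 is ggiggggiggiggggiggggi·ggiggggiggigg.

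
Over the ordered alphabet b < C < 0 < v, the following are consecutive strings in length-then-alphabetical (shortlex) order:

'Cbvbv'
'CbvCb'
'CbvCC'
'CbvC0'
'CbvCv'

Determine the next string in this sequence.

The successor of CbvCv increments the rightmost position that isn't already v and resets every position after it to b.

Cbv0b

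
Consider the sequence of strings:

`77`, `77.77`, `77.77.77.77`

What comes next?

s(k+1) = s(k)·.·s(k) — each term doubles the last with '.' between the halves.
One more doubling of 77.77.77.77 gives the answer.

77.77.77.77.77.77.77.77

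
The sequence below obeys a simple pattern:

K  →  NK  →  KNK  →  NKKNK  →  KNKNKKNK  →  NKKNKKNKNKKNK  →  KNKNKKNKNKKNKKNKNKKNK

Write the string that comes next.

NKKNKKNKNKKNKKNKNKKNKNKKNKKNKNKKNK

From term 3 onward, concatenate the second-to-last term with the last: K·NK = KNK, NK·KNK = NKKNK, …
The next term joins NKKNKKNKNKKNK and KNKNKKNKNKKNKKNKNKKNK.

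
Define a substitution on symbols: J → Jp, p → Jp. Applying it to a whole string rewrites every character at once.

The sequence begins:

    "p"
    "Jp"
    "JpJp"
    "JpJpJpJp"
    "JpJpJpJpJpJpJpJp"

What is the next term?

Replace each of the 16 characters of JpJpJpJpJpJpJpJp in place — Jp Jp Jp Jp Jp Jp Jp Jp Jp Jp Jp Jp Jp Jp Jp Jp — and concatenate.

JpJpJpJpJpJpJpJpJpJpJpJpJpJpJpJp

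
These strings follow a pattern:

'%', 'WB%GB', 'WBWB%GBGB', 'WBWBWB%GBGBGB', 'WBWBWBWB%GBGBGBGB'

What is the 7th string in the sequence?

WBWBWBWBWBWB%GBGBGBGBGBGB

s(k+1) = WB·s(k)·GB, so each term gains WB as a prefix and GB as a suffix.
From WBWBWBWB%GBGBGBGB, 2 further steps: WBWBWBWB%GBGBGBGB → WBWBWBWBWB%GBGBGBGBGB → (answer).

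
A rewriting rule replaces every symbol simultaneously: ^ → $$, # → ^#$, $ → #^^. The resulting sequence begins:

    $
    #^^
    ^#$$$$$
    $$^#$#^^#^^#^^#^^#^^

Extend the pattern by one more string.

Replace each of the 20 characters of $$^#$#^^#^^#^^#^^#^^ in place — #^^ #^^ $$ ^#$ #^^ ^#$ $$ $$ ^#$ $$ $$ ^#$ $$ $$ ^#$ $$ $$ ^#$ $$ $$ — and concatenate.

#^^#^^$$^#$#^^^#$$$$$^#$$$$$^#$$$$$^#$$$$$^#$$$$$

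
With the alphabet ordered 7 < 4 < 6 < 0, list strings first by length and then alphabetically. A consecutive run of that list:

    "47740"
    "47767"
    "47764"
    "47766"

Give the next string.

The successor of 47766 increments the rightmost position that isn't already 0 and resets every position after it to 7.

47760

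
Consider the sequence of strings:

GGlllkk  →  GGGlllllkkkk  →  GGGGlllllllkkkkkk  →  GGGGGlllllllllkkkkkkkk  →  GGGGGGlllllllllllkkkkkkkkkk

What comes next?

Each string has the form G^{n} l^{2n-1} k^{2n-2}, where the shown terms are n = 2, 3, 4, 5, 6.
Setting n = 7 gives 7, 13, 12 characters in each block.

GGGGGGGlllllllllllllkkkkkkkkkkkk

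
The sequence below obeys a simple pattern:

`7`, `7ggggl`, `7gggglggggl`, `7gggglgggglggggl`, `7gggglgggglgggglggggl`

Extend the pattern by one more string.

Every step adds ggggl to the end: s(k+1) = s(k)·ggggl.
Applying this once more to 7gggglgggglgggglggggl:

7gggglgggglgggglgggglggggl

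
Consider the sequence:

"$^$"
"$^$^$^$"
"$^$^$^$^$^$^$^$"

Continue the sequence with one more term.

Every step duplicates the string with '^' between the halves.
Doubling $^$^$^$^$^$^$^$ with '^' between the halves:

$^$^$^$^$^$^$^$^$^$^$^$^$^$^$^$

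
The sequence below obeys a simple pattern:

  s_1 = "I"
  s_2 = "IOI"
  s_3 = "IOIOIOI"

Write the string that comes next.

IOIOIOIOIOIOIOI

s(k+1) = s(k)·O·s(k) — each term doubles the last with 'O' between the halves.
So the next term is two copies of IOIOIOI with 'O' between the halves.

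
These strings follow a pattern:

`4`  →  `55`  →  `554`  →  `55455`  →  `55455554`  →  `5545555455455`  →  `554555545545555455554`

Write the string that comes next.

5545555455455554555545545555455455

Each term (from the third on) is the previous term followed by the one before it: term 3 = 55·4 = 554.
Continuing: 554555545545555455554 · 5545555455455 gives term 8.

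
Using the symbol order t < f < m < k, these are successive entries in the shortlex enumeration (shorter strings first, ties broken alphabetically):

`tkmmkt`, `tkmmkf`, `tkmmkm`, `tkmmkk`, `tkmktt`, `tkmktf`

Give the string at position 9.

Advancing 3 positions from tkmktf through tkmktf → tkmktm → tkmktk reaches term 9.

tkmkft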